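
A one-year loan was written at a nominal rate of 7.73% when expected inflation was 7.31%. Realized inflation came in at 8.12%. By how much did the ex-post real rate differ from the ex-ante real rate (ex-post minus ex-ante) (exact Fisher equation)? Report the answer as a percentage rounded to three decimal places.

-0.752%

Ex-ante: (1 + 0.0773)/(1 + 0.0731) − 1 = 0.3914%
Ex-post: (1 + 0.0773)/(1 + 0.0812) − 1 = -0.3607%
Difference (ex-post − ex-ante) = -0.7521% → -0.752%.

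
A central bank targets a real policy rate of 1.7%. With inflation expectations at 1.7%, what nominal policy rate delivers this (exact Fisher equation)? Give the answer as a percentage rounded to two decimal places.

(1 + i) = (1 + r)(1 + π) = 1.01700 × 1.01700 = 1.034289
i = 1.034289 − 1, so the required nominal rate is 3.43%.

3.43%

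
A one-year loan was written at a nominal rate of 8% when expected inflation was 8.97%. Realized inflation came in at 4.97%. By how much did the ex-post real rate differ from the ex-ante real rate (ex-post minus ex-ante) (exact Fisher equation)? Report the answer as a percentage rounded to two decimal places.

Ex-ante: (1 + 0.0800)/(1 + 0.0897) − 1 = -0.8902%
Ex-post: (1 + 0.0800)/(1 + 0.0497) − 1 = 2.8865%
Difference (ex-post − ex-ante) = 3.7767% → 3.78%.

3.78%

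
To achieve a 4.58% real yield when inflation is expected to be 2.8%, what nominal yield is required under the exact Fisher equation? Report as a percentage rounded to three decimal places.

7.508%

(1 + i) = (1 + r)(1 + π) = 1.04580 × 1.02800 = 1.0750824
i = 1.0750824 − 1, so the required nominal rate is 7.508%.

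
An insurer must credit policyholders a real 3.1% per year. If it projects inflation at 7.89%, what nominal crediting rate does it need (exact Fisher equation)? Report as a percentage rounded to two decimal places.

(1 + i) = (1 + r)(1 + π) = 1.03100 × 1.07890 = 1.1123459
i = 1.1123459 − 1, so the required nominal rate is 11.23%.

11.23%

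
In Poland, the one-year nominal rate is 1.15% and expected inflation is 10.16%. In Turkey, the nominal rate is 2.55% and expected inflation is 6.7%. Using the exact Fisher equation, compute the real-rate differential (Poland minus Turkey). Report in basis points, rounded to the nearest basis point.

Poland: (1 + 0.0115)/(1 + 0.1016) − 1 = -8.1790%
Turkey: (1 + 0.0255)/(1 + 0.0670) − 1 = -3.8894%
Differential = -8.1790% − (-3.8894%) = -4.2896% → -429 basis points.

-429 basis points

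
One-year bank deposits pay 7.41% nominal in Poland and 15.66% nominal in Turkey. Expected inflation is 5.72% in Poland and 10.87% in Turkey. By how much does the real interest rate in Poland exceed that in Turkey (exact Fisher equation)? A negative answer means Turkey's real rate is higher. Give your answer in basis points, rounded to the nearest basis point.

Poland: (1 + 0.0741)/(1 + 0.0572) − 1 = 1.5986%
Turkey: (1 + 0.1566)/(1 + 0.1087) − 1 = 4.3204%
Differential = 1.5986% − 4.3204% = -2.7218% → -272 basis points.

-272 basis points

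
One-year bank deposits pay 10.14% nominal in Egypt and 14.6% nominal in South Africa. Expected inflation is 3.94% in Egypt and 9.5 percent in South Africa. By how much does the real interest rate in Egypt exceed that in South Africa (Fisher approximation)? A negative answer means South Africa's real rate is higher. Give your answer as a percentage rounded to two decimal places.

Egypt: 10.14% − 3.94% = 6.200%
South Africa: 14.6% − 9.5% = 5.100%
Differential = 1.100% → 1.10%.

1.10%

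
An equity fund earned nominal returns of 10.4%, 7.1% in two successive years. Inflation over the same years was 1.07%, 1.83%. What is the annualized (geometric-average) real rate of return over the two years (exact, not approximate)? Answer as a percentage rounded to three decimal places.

7.184%

Nominal growth factor = 1.1040 × 1.0710 = 1.18238400
Price-level growth factor = 1.0107 × 1.0183 = 1.02919581
Real growth factor = 1.18238400 / 1.02919581 = 1.14884261
Annualized real rate = 1.14884261^(1/2) − 1 = 7.1841% → 7.184%.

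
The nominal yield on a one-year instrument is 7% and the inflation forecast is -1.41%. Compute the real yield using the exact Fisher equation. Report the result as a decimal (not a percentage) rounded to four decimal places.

0.0853

1 + r = 1.07000 / 0.98590 = 1.085303
r = 1.085303 − 1 = 8.5303%, i.e. 0.0853.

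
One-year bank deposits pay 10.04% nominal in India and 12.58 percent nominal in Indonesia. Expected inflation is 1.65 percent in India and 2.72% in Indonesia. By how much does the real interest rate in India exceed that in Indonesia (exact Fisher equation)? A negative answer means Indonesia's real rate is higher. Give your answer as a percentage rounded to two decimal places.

-1.35%

India: (1 + 0.1004)/(1 + 0.0165) − 1 = 8.2538%
Indonesia: (1 + 0.1258)/(1 + 0.0272) − 1 = 9.5989%
Differential = 8.2538% − 9.5989% = -1.3451% → -1.35%.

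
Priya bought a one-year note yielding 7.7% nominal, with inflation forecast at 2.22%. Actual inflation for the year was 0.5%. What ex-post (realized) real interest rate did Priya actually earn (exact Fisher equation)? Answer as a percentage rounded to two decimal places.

7.16%

Ex-post: (1 + 0.0770)/(1 + 0.0050) − 1 = 7.1642%
So the realized real rate is 7.16%.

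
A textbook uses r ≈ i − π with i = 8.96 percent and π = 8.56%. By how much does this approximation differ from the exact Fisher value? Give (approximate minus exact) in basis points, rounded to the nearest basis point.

3 basis points

Approximate: r ≈ 8.960% − 8.560% = 0.4000%
Exact: (1 + 0.0896)/(1 + 0.0856) − 1 = 0.3685%
Error = 0.4000% − 0.3685% = 0.0315% → 3 basis points.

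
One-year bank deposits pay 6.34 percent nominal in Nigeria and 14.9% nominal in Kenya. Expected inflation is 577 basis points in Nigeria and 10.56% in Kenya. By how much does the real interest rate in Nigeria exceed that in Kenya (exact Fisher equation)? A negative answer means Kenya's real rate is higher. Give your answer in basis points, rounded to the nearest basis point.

Nigeria: (1 + 0.0634)/(1 + 0.0577) − 1 = 0.5389%
Kenya: (1 + 0.1490)/(1 + 0.1056) − 1 = 3.9255%
Differential = 0.5389% − 3.9255% = -3.3866% → -339 basis points.

-339 basis points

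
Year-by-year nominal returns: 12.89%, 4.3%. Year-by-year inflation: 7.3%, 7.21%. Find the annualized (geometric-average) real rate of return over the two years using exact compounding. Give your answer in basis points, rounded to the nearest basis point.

117 basis points

Nominal growth factor = 1.1289 × 1.0430 = 1.17744270
Price-level growth factor = 1.0730 × 1.0721 = 1.15036330
Real growth factor = 1.17744270 / 1.15036330 = 1.02353987
Annualized real rate = 1.02353987^(1/2) − 1 = 1.1701% → 117 basis points.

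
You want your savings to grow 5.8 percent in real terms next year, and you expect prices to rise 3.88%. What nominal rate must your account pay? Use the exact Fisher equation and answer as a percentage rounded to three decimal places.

(1 + i) = (1 + r)(1 + π) = 1.05800 × 1.03880 = 1.0990504
i = 1.0990504 − 1, so the required nominal rate is 9.905%.

9.905%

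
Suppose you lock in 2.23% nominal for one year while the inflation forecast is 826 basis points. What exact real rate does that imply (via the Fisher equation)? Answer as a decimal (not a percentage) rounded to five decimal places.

-0.05570

By the Fisher equation, 1 + r = (1 + i)/(1 + π).
1 + r = 1.02230 / 1.08260 = 0.944301
r = 0.944301 − 1 = -5.5699%, i.e. -0.05570.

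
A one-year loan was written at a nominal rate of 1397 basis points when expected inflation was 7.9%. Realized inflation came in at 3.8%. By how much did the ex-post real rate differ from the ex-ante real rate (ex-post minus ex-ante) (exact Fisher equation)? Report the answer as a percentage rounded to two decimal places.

4.17%

Ex-ante: (1 + 0.1397)/(1 + 0.0790) − 1 = 5.6256%
Ex-post: (1 + 0.1397)/(1 + 0.0380) − 1 = 9.7977%
Difference (ex-post − ex-ante) = 4.1721% → 4.17%.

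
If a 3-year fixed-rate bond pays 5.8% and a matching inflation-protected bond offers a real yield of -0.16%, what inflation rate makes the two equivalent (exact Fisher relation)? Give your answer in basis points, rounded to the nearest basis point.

597 basis points

(1 + π) = (1 + i)/(1 + r) = 1.05800 / 0.99840 = 1.059696
Break-even inflation = 1.059696 − 1 → 597 basis points.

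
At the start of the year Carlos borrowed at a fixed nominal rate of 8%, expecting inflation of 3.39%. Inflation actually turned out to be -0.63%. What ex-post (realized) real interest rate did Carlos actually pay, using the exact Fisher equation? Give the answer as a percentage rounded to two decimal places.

Ex-post: (1 + 0.0800)/(1 − 0.0063) − 1 = 8.6847%
So the realized real rate is 8.68%.

8.68%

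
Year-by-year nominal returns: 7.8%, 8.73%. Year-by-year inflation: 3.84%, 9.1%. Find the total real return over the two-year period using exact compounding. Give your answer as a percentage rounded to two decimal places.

3.46%

Nominal growth factor = 1.0780 × 1.0873 = 1.172109
Price-level growth factor = 1.0384 × 1.0910 = 1.132894
Real growth factor = 1.172109 / 1.132894 = 1.034615
Total real return = 1.034615 − 1 → 3.46%.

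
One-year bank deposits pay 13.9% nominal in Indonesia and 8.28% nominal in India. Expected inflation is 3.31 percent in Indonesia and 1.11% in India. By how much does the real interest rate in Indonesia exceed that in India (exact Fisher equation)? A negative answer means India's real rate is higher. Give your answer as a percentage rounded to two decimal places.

Indonesia: (1 + 0.1390)/(1 + 0.0331) − 1 = 10.2507%
India: (1 + 0.0828)/(1 + 0.0111) − 1 = 7.0913%
Differential = 10.2507% − 7.0913% = 3.1594% → 3.16%.

3.16%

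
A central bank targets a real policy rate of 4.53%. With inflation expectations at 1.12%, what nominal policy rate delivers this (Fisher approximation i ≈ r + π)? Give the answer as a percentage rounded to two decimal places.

5.65%

i ≈ r + π = 4.53% + 1.12% = 5.65%.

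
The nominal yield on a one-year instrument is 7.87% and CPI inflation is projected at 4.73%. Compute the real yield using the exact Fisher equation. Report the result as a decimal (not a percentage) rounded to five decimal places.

1 + r = 1.07870 / 1.04730 = 1.029982
r = 1.029982 − 1 = 2.9982%, i.e. 0.02998.

0.02998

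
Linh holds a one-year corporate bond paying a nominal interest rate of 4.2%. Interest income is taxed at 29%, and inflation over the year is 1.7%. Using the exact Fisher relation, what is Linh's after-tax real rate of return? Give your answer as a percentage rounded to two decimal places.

1.26%

After-tax nominal return = 4.2% × (1 − 0.29) = 2.9820%.
1 + r = 1.02982 / 1.01700 = 1.012606
After-tax real rate = 1.012606 − 1 → 1.26%.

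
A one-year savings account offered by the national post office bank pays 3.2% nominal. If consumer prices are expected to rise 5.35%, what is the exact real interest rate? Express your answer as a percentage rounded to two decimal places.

By the Fisher identity, 1 + r = (1 + i)/(1 + π).
1 + r = 1.03200 / 1.05350 = 0.979592
r = 0.979592 − 1 = -2.0408%, i.e. -2.04%.

-2.04%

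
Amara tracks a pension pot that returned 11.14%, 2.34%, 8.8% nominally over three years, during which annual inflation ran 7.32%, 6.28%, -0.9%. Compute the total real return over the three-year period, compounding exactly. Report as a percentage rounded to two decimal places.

9.48%

Nominal growth factor = 1.1114 × 1.0234 × 1.0880 = 1.237499
Price-level growth factor = 1.0732 × 1.0628 × 0.9910 = 1.130332
Real growth factor = 1.237499 / 1.130332 = 1.094810
Total real return = 1.094810 − 1 → 9.48%.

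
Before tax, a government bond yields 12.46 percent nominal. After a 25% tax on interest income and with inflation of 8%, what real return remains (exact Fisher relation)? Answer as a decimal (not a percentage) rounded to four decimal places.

0.0125

After-tax nominal return = 12.46% × (1 − 0.25) = 9.3450%.
1 + r = 1.09345 / 1.08000 = 1.012454
After-tax real rate = 1.012454 − 1 → 0.0125.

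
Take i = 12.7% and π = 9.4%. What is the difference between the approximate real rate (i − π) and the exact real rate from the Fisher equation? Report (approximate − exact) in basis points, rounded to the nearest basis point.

28 basis points

Approximate: r ≈ 12.700% − 9.400% = 3.3000%
Exact: (1 + 0.1270)/(1 + 0.0940) − 1 = 3.0165%
Error = 3.3000% − 3.0165% = 0.2835% → 28 basis points.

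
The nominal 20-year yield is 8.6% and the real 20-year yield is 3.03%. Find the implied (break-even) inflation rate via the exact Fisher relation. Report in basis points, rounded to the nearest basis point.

541 basis points

(1 + π) = (1 + i)/(1 + r) = 1.08600 / 1.03030 = 1.054062
Break-even inflation = 1.054062 − 1 → 541 basis points.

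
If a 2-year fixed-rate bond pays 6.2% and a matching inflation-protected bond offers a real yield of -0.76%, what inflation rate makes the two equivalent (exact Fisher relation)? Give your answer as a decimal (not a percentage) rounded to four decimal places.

0.0701

(1 + π) = (1 + i)/(1 + r) = 1.06200 / 0.99240 = 1.070133
Break-even inflation = 1.070133 − 1 → 0.0701.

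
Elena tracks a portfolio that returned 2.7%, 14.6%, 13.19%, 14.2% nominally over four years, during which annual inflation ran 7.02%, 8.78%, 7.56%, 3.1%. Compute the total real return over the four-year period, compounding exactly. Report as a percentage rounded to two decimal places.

Compound the nominal returns: 1.0270 × 1.1460 × 1.1319 × 1.1420 = 1.521350.
Compound inflation: 1.0702 × 1.0878 × 1.0756 × 1.0310 = 1.290992.
Deflate: 1.521350 / 1.290992 = 1.178435.
Total real return = 1.178435 − 1 → 17.84%.

17.84%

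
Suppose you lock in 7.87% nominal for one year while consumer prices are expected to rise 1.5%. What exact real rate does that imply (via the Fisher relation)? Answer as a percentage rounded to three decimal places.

1 + r = 1.07870 / 1.01500 = 1.062759
r = 1.062759 − 1 = 6.2759%, i.e. 6.276%.

6.276%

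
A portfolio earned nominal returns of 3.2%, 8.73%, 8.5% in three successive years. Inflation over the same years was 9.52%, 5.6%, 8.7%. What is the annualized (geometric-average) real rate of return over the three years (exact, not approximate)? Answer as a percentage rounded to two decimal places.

Nominal growth factor = 1.0320 × 1.0873 × 1.0850 = 1.21747156
Price-level growth factor = 1.0952 × 1.0560 × 1.0870 = 1.25714941
Real growth factor = 1.21747156 / 1.25714941 = 0.96843823
Annualized real rate = 0.96843823^(1/3) − 1 = -1.0633% → -1.06%.

-1.06%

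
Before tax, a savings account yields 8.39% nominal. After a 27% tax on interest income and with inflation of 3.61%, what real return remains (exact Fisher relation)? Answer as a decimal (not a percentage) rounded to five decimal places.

After-tax nominal return = 8.39% × (1 − 0.27) = 6.1247%.
1 + r = 1.061247 / 1.03610 = 1.024271
After-tax real rate = 1.024271 − 1 → 0.02427.

0.02427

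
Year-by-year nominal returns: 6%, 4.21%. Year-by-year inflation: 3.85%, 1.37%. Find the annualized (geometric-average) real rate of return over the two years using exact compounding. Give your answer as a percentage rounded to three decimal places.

Compound the nominal returns: 1.0600 × 1.0421 = 1.10462600.
Compound inflation: 1.0385 × 1.0137 = 1.05272745.
Deflate: 1.10462600 / 1.05272745 = 1.04929913.
Annualized real rate = 1.04929913^(1/2) − 1 = 2.4353% → 2.435%.

2.435%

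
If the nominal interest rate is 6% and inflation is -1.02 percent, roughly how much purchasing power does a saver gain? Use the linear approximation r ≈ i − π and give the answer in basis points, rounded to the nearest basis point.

702 basis points

r ≈ i − π = 6% − (-1.02%) = 702 basis points.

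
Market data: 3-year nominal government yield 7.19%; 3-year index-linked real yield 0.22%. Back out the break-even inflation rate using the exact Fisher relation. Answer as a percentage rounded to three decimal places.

6.955%

(1 + π) = (1 + i)/(1 + r) = 1.07190 / 1.00220 = 1.069547
Break-even inflation = 1.069547 − 1 → 6.955%.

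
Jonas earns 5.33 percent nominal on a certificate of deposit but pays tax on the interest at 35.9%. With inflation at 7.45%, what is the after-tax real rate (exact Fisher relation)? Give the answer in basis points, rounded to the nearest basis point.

-375 basis points

After-tax nominal return = 5.33% × (1 − 0.359) = 3.41653%.
1 + r = 1.0341653 / 1.07450 = 0.962462
After-tax real rate = 0.962462 − 1 → -375 basis points.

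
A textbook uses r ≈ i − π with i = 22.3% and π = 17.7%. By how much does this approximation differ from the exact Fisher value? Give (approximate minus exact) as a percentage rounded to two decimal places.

Approximate: r ≈ 22.300% − 17.700% = 4.6000%
Exact: (1 + 0.2230)/(1 + 0.1770) − 1 = 3.9082%
Error = 4.6000% − 3.9082% = 0.6918% → 0.69%.

0.69%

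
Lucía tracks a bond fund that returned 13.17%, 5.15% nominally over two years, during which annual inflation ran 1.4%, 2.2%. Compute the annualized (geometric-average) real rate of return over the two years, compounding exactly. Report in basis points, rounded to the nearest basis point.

716 basis points

Compound the nominal returns: 1.1317 × 1.0515 = 1.18998255.
Compound inflation: 1.0140 × 1.0220 = 1.03630800.
Deflate: 1.18998255 / 1.03630800 = 1.14829042.
Annualized real rate = 1.14829042^(1/2) − 1 = 7.1583% → 716 basis points.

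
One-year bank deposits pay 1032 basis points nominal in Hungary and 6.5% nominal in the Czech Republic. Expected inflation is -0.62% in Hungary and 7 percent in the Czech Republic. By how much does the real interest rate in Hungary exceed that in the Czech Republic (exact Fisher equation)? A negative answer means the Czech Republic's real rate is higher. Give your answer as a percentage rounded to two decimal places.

11.48%

Hungary: (1 + 0.1032)/(1 − 0.0062) − 1 = 11.0083%
The Czech Republic: (1 + 0.0650)/(1 + 0.0700) − 1 = -0.4673%
Differential = 11.0083% − (-0.4673%) = 11.4755% → 11.48%.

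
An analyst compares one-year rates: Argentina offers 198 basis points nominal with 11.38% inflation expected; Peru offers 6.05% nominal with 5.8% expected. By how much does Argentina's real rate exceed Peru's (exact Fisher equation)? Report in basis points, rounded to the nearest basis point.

Argentina: (1 + 0.0198)/(1 + 0.1138) − 1 = -8.4396%
Peru: (1 + 0.0605)/(1 + 0.0580) − 1 = 0.2363%
Differential = -8.4396% − 0.2363% = -8.6759% → -868 basis points.

-868 basis points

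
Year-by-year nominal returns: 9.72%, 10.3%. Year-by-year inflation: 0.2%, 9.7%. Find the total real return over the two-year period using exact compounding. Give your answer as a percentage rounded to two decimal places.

Nominal growth factor = 1.0972 × 1.1030 = 1.210212
Price-level growth factor = 1.0020 × 1.0970 = 1.099194
Real growth factor = 1.210212 / 1.099194 = 1.100999
Total real return = 1.100999 − 1 → 10.10%.

10.10%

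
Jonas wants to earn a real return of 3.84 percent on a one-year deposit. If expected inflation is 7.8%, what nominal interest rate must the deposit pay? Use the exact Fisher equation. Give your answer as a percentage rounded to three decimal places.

(1 + i) = (1 + r)(1 + π) = 1.03840 × 1.07800 = 1.1193952
i = 1.1193952 − 1, so the required nominal rate is 11.940%.

11.940%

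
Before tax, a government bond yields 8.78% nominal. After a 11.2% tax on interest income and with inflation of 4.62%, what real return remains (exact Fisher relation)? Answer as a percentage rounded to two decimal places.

After-tax nominal return = 8.78% × (1 − 0.112) = 7.79664%.
1 + r = 1.0779664 / 1.04620 = 1.030364
After-tax real rate = 1.030364 − 1 → 3.04%.

3.04%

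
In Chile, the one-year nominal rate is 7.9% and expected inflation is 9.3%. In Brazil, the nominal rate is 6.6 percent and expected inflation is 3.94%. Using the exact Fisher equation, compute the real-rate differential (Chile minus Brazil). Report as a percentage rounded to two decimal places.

Chile: (1 + 0.0790)/(1 + 0.0930) − 1 = -1.2809%
Brazil: (1 + 0.0660)/(1 + 0.0394) − 1 = 2.5592%
Differential = -1.2809% − 2.5592% = -3.8400% → -3.84%.

-3.84%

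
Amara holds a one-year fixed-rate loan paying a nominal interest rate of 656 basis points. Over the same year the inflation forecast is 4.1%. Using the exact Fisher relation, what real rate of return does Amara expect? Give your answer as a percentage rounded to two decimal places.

1 + r = 1.06560 / 1.04100 = 1.023631
r = 1.023631 − 1 = 2.3631%, i.e. 2.36%.

2.36%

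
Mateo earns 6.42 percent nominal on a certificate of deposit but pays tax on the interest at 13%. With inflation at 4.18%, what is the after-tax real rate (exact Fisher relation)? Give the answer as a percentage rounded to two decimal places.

After-tax nominal return = 6.42% × (1 − 0.13) = 5.5854%.
1 + r = 1.055854 / 1.04180 = 1.013490
After-tax real rate = 1.013490 − 1 → 1.35%.

1.35%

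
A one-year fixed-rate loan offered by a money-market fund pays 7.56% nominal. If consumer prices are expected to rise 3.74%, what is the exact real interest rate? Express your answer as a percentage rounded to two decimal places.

By the Fisher equation, 1 + r = (1 + i)/(1 + π).
1 + r = 1.07560 / 1.03740 = 1.036823
r = 1.036823 − 1 = 3.6823%, i.e. 3.68%.

3.68%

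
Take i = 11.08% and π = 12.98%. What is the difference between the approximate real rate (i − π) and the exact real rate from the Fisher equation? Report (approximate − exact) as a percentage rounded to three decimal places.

Approximate: r ≈ 11.080% − 12.980% = -1.9000%
Exact: (1 + 0.1108)/(1 + 0.1298) − 1 = -1.6817%
Error = -1.9000% − (-1.6817%) = -0.2183% → -0.218%.

-0.218%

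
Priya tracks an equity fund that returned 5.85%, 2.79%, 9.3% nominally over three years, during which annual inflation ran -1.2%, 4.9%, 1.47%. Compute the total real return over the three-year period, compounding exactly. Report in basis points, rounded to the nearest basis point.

1308 basis points

Compound the nominal returns: 1.0585 × 1.0279 × 1.0930 = 1.189219.
Compound inflation: 0.9880 × 1.0490 × 1.0147 = 1.051647.
Deflate: 1.189219 / 1.051647 = 1.130816.
Total real return = 1.130816 − 1 → 1308 basis points.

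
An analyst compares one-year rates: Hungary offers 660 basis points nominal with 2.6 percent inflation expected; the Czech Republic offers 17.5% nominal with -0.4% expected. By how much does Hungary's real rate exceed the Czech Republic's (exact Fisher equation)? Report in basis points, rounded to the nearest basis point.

-1407 basis points

Hungary: (1 + 0.0660)/(1 + 0.0260) − 1 = 3.8986%
The Czech Republic: (1 + 0.1750)/(1 − 0.0040) − 1 = 17.9719%
Differential = 3.8986% − 17.9719% = -14.0733% → -1407 basis points.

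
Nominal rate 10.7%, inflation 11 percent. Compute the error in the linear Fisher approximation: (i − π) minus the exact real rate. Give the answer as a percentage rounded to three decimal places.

Approximate: r ≈ 10.700% − 11.000% = -0.3000%
Exact: (1 + 0.1070)/(1 + 0.1100) − 1 = -0.2703%
Error = -0.3000% − (-0.2703%) = -0.0297% → -0.030%.

-0.030%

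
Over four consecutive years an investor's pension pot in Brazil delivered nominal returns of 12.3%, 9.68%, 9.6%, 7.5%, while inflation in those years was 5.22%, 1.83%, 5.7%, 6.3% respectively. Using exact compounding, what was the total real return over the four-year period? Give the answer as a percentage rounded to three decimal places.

20.544%

Nominal growth factor = 1.1230 × 1.0968 × 1.0960 × 1.0750 = 1.4511965
Price-level growth factor = 1.0522 × 1.0183 × 1.0570 × 1.0630 = 1.2038775
Real growth factor = 1.4511965 / 1.2038775 = 1.2054354
Total real return = 1.2054354 − 1 → 20.544%.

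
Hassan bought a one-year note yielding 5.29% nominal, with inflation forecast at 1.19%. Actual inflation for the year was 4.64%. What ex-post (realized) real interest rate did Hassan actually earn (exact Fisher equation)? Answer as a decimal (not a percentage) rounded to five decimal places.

0.00621

Ex-post: (1 + 0.0529)/(1 + 0.0464) − 1 = 0.6212%
So the realized real rate is 0.00621.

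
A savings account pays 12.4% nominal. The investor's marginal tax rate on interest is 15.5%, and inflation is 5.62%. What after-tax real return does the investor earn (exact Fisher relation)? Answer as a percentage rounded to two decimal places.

After-tax nominal return = 12.4% × (1 − 0.155) = 10.4780%.
1 + r = 1.10478 / 1.05620 = 1.045995
After-tax real rate = 1.045995 − 1 → 4.60%.

4.60%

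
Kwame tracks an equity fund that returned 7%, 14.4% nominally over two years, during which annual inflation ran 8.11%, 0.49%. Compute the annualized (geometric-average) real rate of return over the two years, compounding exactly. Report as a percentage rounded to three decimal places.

Compound the nominal returns: 1.0700 × 1.1440 = 1.22408000.
Compound inflation: 1.0811 × 1.0049 = 1.08639739.
Deflate: 1.22408000 / 1.08639739 = 1.12673319.
Annualized real rate = 1.12673319^(1/2) − 1 = 6.1477% → 6.148%.

6.148%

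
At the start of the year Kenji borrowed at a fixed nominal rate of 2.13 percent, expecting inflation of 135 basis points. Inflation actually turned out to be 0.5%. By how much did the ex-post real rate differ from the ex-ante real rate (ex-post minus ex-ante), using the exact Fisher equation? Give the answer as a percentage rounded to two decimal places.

0.85%

Ex-ante: (1 + 0.0213)/(1 + 0.0135) − 1 = 0.7696%
Ex-post: (1 + 0.0213)/(1 + 0.0050) − 1 = 1.6219%
Difference (ex-post − ex-ante) = 0.8523% → 0.85%.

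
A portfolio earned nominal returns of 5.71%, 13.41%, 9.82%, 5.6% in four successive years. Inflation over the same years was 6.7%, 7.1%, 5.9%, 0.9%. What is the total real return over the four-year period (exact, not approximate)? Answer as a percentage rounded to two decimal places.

13.86%

Nominal growth factor = 1.0571 × 1.1341 × 1.0982 × 1.0560 = 1.390314
Price-level growth factor = 1.0670 × 1.0710 × 1.0590 × 1.0090 = 1.221071
Real growth factor = 1.390314 / 1.221071 = 1.138602
Total real return = 1.138602 − 1 → 13.86%.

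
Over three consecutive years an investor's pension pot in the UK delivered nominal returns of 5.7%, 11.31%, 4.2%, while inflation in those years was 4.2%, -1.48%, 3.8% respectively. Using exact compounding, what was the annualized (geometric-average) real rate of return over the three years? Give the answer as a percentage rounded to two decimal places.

Nominal growth factor = 1.0570 × 1.1131 × 1.0420 = 1.22596166
Price-level growth factor = 1.0420 × 0.9852 × 1.0380 = 1.06558838
Real growth factor = 1.22596166 / 1.06558838 = 1.15050209
Annualized real rate = 1.15050209^(1/3) − 1 = 4.7842% → 4.78%.

4.78%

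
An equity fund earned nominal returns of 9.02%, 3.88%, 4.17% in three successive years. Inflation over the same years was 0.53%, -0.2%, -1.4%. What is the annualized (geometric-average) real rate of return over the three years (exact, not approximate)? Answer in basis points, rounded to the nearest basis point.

Compound the nominal returns: 1.0902 × 1.0388 × 1.0417 = 1.17972500.
Compound inflation: 1.0053 × 0.9980 × 0.9860 = 0.98924335.
Deflate: 1.17972500 / 0.98924335 = 1.19255288.
Annualized real rate = 1.19255288^(1/3) − 1 = 6.0456% → 605 basis points.

605 basis points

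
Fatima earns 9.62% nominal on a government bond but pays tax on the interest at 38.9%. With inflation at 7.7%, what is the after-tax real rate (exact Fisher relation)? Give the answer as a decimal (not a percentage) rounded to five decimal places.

-0.01692

After-tax nominal return = 9.62% × (1 − 0.389) = 5.87782%.
1 + r = 1.0587782 / 1.07700 = 0.983081
After-tax real rate = 0.983081 − 1 → -0.01692.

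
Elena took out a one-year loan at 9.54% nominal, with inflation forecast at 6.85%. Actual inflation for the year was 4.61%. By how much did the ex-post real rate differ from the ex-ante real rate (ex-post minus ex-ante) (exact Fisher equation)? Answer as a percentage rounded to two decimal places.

Ex-ante: (1 + 0.0954)/(1 + 0.0685) − 1 = 2.5175%
Ex-post: (1 + 0.0954)/(1 + 0.0461) − 1 = 4.7127%
Difference (ex-post − ex-ante) = 2.1952% → 2.20%.

2.20%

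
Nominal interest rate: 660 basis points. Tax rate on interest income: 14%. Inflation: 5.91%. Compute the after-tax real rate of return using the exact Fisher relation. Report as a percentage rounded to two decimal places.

After-tax nominal return = 6.6% × (1 − 0.14) = 5.6760%.
1 + r = 1.05676 / 1.05910 = 0.997791
After-tax real rate = 0.997791 − 1 → -0.22%.

-0.22%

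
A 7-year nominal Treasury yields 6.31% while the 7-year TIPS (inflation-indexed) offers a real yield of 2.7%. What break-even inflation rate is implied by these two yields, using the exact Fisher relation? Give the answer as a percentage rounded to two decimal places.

(1 + π) = (1 + i)/(1 + r) = 1.06310 / 1.02700 = 1.035151
Break-even inflation = 1.035151 − 1 → 3.52%.

3.52%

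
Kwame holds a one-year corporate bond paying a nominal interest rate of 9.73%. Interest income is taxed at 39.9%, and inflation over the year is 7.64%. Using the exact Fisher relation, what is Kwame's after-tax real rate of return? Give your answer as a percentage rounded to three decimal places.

-1.665%

After-tax nominal return = 9.73% × (1 − 0.399) = 5.84773%.
1 + r = 1.0584773 / 1.07640 = 0.983349
After-tax real rate = 0.983349 − 1 → -1.665%.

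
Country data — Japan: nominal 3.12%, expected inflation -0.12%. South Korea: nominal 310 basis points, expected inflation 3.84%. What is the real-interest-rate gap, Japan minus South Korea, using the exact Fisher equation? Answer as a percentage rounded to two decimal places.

Japan: (1 + 0.0312)/(1 − 0.0012) − 1 = 3.2439%
South Korea: (1 + 0.0310)/(1 + 0.0384) − 1 = -0.7126%
Differential = 3.2439% − (-0.7126%) = 3.9565% → 3.96%.

3.96%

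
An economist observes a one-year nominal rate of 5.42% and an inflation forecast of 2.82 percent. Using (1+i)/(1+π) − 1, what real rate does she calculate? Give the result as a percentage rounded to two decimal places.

By the Fisher equation, 1 + r = (1 + i)/(1 + π).
1 + r = 1.05420 / 1.02820 = 1.025287
r = 1.025287 − 1 = 2.5287%, i.e. 2.53%.

2.53%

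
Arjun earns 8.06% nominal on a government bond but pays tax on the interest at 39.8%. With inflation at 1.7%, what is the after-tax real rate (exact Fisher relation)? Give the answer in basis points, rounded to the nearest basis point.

After-tax nominal return = 8.06% × (1 − 0.398) = 4.85212%.
1 + r = 1.0485212 / 1.01700 = 1.030994
After-tax real rate = 1.030994 − 1 → 310 basis points.

310 basis points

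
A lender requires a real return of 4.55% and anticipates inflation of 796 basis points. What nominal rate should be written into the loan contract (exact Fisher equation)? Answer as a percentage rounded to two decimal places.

(1 + i) = (1 + r)(1 + π) = 1.04550 × 1.07960 = 1.1287218
i = 1.1287218 − 1, so the required nominal rate is 12.87%.

12.87%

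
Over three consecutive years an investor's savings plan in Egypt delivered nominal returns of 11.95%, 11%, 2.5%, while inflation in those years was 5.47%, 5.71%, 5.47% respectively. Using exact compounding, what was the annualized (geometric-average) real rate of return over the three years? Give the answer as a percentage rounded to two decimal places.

2.70%

Nominal growth factor = 1.1195 × 1.1100 × 1.0250 = 1.27371113
Price-level growth factor = 1.0547 × 1.0571 × 1.0547 = 1.17590968
Real growth factor = 1.27371113 / 1.17590968 = 1.08317088
Annualized real rate = 1.08317088^(1/3) − 1 = 2.6989% → 2.70%.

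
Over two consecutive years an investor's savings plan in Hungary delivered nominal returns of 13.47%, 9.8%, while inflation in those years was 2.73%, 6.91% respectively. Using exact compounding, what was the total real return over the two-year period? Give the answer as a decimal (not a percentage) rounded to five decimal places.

0.13440

Nominal growth factor = 1.1347 × 1.0980 = 1.245901
Price-level growth factor = 1.0273 × 1.0691 = 1.098286
Real growth factor = 1.245901 / 1.098286 = 1.134404
Total real return = 1.134404 − 1 → 0.13440.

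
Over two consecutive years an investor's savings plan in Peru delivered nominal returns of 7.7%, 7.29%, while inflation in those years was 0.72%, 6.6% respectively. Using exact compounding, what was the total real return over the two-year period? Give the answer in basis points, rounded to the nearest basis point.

762 basis points

Compound the nominal returns: 1.0770 × 1.0729 = 1.155513.
Compound inflation: 1.0072 × 1.0660 = 1.073675.
Deflate: 1.155513 / 1.073675 = 1.076222.
Total real return = 1.076222 − 1 → 762 basis points.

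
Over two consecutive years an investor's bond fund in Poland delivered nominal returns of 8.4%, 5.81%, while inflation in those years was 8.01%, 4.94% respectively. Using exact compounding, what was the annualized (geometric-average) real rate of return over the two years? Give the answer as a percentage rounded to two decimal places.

0.59%

Compound the nominal returns: 1.0840 × 1.0581 = 1.14698040.
Compound inflation: 1.0801 × 1.0494 = 1.13345694.
Deflate: 1.14698040 / 1.13345694 = 1.01193116.
Annualized real rate = 1.01193116^(1/2) − 1 = 0.5948% → 0.59%.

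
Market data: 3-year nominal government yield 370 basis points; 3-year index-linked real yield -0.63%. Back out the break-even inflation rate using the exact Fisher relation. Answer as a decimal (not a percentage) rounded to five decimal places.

0.04357

(1 + π) = (1 + i)/(1 + r) = 1.03700 / 0.99370 = 1.0435745
Break-even inflation = 1.0435745 − 1 → 0.04357.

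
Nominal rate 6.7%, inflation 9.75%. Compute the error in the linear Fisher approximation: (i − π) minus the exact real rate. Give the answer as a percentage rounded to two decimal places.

Approximate: r ≈ 6.700% − 9.750% = -3.0500%
Exact: (1 + 0.0670)/(1 + 0.0975) − 1 = -2.7790%
Error = -3.0500% − (-2.7790%) = -0.2710% → -0.27%.

-0.27%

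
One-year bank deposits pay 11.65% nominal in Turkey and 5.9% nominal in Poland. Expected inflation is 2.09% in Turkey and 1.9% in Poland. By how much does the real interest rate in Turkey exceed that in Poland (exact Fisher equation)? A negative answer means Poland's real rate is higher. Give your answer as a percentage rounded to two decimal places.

Turkey: (1 + 0.1165)/(1 + 0.0209) − 1 = 9.3643%
Poland: (1 + 0.0590)/(1 + 0.0190) − 1 = 3.9254%
Differential = 9.3643% − 3.9254% = 5.4389% → 5.44%.

5.44%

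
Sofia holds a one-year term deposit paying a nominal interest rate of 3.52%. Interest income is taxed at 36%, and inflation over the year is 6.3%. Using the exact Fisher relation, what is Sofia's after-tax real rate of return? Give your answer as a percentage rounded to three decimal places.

After-tax nominal return = 3.52% × (1 − 0.36) = 2.2528%.
1 + r = 1.022528 / 1.06300 = 0.961927
After-tax real rate = 0.961927 − 1 → -3.807%.

-3.807%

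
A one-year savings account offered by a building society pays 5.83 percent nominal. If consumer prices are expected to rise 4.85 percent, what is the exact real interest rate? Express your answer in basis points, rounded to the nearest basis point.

93 basis points

By the Fisher equation, 1 + r = (1 + i)/(1 + π).
1 + r = 1.05830 / 1.04850 = 1.009347
r = 1.009347 − 1 = 0.9347%, i.e. 93 basis points.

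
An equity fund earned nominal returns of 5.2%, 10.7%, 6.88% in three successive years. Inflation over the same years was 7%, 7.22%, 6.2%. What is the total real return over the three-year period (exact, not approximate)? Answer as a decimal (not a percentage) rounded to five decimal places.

0.02159

Nominal growth factor = 1.0520 × 1.1070 × 1.0688 = 1.244686
Price-level growth factor = 1.0700 × 1.0722 × 1.0620 = 1.218384
Real growth factor = 1.244686 / 1.218384 = 1.021588
Total real return = 1.021588 − 1 → 0.02159.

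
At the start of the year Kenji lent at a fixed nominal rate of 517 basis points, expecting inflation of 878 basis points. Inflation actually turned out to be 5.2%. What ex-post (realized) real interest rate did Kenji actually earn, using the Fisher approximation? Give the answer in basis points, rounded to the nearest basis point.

-3 basis points

Ex-post: 5.17% − 5.2% = -0.030%
So the realized real rate is -3 basis points.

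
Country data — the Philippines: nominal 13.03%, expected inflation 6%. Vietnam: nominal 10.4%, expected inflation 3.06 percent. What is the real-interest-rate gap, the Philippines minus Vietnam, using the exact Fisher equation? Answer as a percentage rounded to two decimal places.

The Philippines: (1 + 0.1303)/(1 + 0.0600) − 1 = 6.6321%
Vietnam: (1 + 0.1040)/(1 + 0.0306) − 1 = 7.1221%
Differential = 6.6321% − 7.1221% = -0.4900% → -0.49%.

-0.49%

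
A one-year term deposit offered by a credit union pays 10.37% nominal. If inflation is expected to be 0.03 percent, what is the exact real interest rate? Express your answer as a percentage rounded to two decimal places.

10.34%

By the Fisher equation, 1 + r = (1 + i)/(1 + π).
1 + r = 1.10370 / 1.00030 = 1.103369
r = 1.103369 − 1 = 10.3369%, i.e. 10.34%.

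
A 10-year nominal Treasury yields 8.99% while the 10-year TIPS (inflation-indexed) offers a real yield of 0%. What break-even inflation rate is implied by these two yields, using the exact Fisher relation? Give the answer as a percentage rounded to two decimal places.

8.99%

(1 + π) = (1 + i)/(1 + r) = 1.08990 / 1.00000 = 1.089900
Break-even inflation = 1.089900 − 1 → 8.99%.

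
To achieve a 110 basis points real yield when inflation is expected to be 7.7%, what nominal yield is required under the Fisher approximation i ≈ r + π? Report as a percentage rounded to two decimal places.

8.80%

i ≈ r + π = 1.1% + 7.7% = 8.80%.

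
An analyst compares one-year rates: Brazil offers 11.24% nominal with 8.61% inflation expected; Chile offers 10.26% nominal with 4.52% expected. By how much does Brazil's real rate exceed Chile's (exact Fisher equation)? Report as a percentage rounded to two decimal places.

-3.07%

Brazil: (1 + 0.1124)/(1 + 0.0861) − 1 = 2.4215%
Chile: (1 + 0.1026)/(1 + 0.0452) − 1 = 5.4918%
Differential = 2.4215% − 5.4918% = -3.0703% → -3.07%.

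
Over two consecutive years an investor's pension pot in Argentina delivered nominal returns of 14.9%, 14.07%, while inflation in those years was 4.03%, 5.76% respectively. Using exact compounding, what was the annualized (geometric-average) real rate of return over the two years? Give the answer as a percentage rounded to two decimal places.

Compound the nominal returns: 1.1490 × 1.1407 = 1.31066430.
Compound inflation: 1.0403 × 1.0576 = 1.10022128.
Deflate: 1.31066430 / 1.10022128 = 1.19127336.
Annualized real rate = 1.19127336^(1/2) − 1 = 9.1455% → 9.15%.

9.15%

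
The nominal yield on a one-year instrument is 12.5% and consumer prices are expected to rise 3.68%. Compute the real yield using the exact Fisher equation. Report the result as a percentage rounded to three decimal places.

8.507%

1 + r = 1.12500 / 1.03680 = 1.085069
r = 1.085069 − 1 = 8.5069%, i.e. 8.507%.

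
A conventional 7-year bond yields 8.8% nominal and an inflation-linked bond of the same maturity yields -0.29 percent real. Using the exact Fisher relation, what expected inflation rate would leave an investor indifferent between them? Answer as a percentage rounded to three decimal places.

9.116%

(1 + π) = (1 + i)/(1 + r) = 1.08800 / 0.99710 = 1.091164
Break-even inflation = 1.091164 − 1 → 9.116%.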